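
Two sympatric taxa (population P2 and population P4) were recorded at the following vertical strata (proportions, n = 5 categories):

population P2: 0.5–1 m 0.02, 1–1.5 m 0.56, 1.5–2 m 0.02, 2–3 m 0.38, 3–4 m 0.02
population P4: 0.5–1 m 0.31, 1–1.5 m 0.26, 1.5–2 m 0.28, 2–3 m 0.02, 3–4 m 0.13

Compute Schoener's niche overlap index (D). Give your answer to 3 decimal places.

Σ|p₁ᵢ − p₂ᵢ| = 0.29 + 0.30 + 0.26 + 0.36 + 0.11 = 1.32
D = 1 − ½ × 1.32 = 1 − 0.660 = 0.34000

0.340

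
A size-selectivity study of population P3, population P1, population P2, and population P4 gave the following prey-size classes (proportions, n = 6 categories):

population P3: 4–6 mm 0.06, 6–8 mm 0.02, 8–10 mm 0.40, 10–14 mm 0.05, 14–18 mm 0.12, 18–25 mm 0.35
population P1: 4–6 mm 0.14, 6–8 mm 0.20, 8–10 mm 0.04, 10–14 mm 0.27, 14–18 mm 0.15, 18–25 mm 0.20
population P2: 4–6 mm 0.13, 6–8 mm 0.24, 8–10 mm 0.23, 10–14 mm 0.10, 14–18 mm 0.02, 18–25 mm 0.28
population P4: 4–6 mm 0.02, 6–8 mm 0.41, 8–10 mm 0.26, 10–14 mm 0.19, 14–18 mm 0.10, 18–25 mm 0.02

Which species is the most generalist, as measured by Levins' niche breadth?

population P1

Σp_P3ᵢ² = 0.06² + 0.02² + 0.40² + 0.05² + 0.12² + 0.35² = 0.0036 + 0.0004 + 0.1600 + 0.0025 + 0.0144 + 0.1225 = 0.3034
B_P3 = 1 / 0.3034 = 3.2960
Σp_P1ᵢ² = 0.14² + 0.20² + 0.04² + 0.27² + 0.15² + 0.20² = 0.0196 + 0.0400 + 0.0016 + 0.0729 + 0.0225 + 0.0400 = 0.1966
B_P1 = 1 / 0.1966 = 5.0865
Σp_P2ᵢ² = 0.13² + 0.24² + 0.23² + 0.10² + 0.02² + 0.28² = 0.0169 + 0.0576 + 0.0529 + 0.0100 + 0.0004 + 0.0784 = 0.2162
B_P2 = 1 / 0.2162 = 4.6253
Σp_P4ᵢ² = 0.02² + 0.41² + 0.26² + 0.19² + 0.10² + 0.02² = 0.0004 + 0.1681 + 0.0676 + 0.0361 + 0.0100 + 0.0004 = 0.2826
B_P4 = 1 / 0.2826 = 3.5386
Highest B → broadest niche (most generalist): population P1 (B = 5.09).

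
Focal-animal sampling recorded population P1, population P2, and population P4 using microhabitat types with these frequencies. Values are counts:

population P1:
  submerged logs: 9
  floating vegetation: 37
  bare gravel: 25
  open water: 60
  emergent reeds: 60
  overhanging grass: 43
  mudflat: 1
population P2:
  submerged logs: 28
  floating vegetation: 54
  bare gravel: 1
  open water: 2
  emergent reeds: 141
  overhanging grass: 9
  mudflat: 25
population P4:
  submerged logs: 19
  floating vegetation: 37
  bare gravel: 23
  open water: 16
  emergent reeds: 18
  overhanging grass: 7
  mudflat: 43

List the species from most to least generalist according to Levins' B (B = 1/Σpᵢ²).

Proportions for population P1 (n=235): 9/235=0.0383, 37/235=0.1574, 25/235=0.1064, 60/235=0.2553, 60/235=0.2553, 43/235=0.1830, 1/235=0.0043
Proportions for population P2 (n=260): 28/260=0.1077, 54/260=0.2077, 1/260=0.0038, 2/260=0.0077, 141/260=0.5423, 9/260=0.0346, 25/260=0.0962
Proportions for population P4 (n=163): 19/163=0.1166, 37/163=0.2270, 23/163=0.1411, 16/163=0.0982, 18/163=0.1104, 7/163=0.0429, 43/163=0.2638
Σp_P1ᵢ² = 0.0383² + 0.1574² + 0.1064² + 0.2553² + 0.2553² + 0.1830² + 0.0043² = 0.001467 + 0.024775 + 0.011321 + 0.065178 + 0.065178 + 0.033489 + 0.000018 = 0.201426
B_P1 = 1 / 0.201426 = 4.9646
Σp_P2ᵢ² = 0.1077² + 0.2077² + 0.0038² + 0.0077² + 0.5423² + 0.0346² + 0.0962² = 0.011599 + 0.043139 + 0.000014 + 0.000059 + 0.294089 + 0.001197 + 0.009254 = 0.359351
B_P2 = 1 / 0.359351 = 2.7828
Σp_P4ᵢ² = 0.1166² + 0.2270² + 0.1411² + 0.0982² + 0.1104² + 0.0429² + 0.2638² = 0.013596 + 0.051529 + 0.019909 + 0.009643 + 0.012188 + 0.001840 + 0.069590 = 0.178295
B_P4 = 1 / 0.178295 = 5.6087
Ranking by B (broadest → narrowest): population P4 (5.61) > population P1 (4.96) > population P2 (2.78)

population P4 > population P1 > population P2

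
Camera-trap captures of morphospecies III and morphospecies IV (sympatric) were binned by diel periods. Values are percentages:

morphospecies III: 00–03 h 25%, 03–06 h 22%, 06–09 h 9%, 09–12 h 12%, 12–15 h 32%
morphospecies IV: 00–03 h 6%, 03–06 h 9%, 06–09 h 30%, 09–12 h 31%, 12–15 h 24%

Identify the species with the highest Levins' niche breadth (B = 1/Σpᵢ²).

morphospecies III

Convert percentages to proportions (divide by 100).
Σp_IIIᵢ² = 0.25² + 0.22² + 0.09² + 0.12² + 0.32² = 0.0625 + 0.0484 + 0.0081 + 0.0144 + 0.1024 = 0.2358
B_III = 1 / 0.2358 = 4.2409
Σp_IVᵢ² = 0.06² + 0.09² + 0.30² + 0.31² + 0.24² = 0.0036 + 0.0081 + 0.0900 + 0.0961 + 0.0576 = 0.2554
B_IV = 1 / 0.2554 = 3.9154
Highest B → broadest niche (most generalist): morphospecies III (B = 4.24).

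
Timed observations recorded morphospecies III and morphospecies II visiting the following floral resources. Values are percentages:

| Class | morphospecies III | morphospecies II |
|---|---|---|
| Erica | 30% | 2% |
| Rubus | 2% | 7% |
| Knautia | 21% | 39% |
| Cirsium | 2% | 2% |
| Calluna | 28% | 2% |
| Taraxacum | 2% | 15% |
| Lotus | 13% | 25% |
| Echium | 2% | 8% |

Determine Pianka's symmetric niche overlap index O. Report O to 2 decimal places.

Convert percentages to proportions (divide by 100).
Σ p₁ᵢp₂ᵢ = 0.0060 + 0.0014 + 0.0819 + 0.0004 + 0.0056 + 0.0030 + 0.0325 + 0.0016 = 0.1324
Σp_1ᵢ² = 0.30² + 0.02² + 0.21² + 0.02² + 0.28² + 0.02² + 0.13² + 0.02² = 0.0900 + 0.0004 + 0.0441 + 0.0004 + 0.0784 + 0.0004 + 0.0169 + 0.0004 = 0.2310
Σp_2ᵢ² = 0.02² + 0.07² + 0.39² + 0.02² + 0.02² + 0.15² + 0.25² + 0.08² = 0.0004 + 0.0049 + 0.1521 + 0.0004 + 0.0004 + 0.0225 + 0.0625 + 0.0064 = 0.2496
O = 0.1324 / √(0.2310 × 0.2496) = 0.1324 / 0.24012 = 0.5514

0.55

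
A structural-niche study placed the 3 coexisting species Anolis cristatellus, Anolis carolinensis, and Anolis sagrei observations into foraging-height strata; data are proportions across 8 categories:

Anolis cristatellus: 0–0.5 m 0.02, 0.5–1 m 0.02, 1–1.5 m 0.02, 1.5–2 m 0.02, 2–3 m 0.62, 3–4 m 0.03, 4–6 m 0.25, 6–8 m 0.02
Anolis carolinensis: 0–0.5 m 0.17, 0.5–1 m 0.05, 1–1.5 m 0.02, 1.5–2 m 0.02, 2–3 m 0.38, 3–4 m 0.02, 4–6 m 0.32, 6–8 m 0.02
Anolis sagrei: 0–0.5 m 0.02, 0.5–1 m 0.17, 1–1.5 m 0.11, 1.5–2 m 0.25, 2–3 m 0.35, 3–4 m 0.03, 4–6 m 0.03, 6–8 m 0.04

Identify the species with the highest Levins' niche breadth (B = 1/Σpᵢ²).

Anolis sagrei

Σp_crisᵢ² = 0.02² + 0.02² + 0.02² + 0.02² + 0.62² + 0.03² + 0.25² + 0.02² = 0.0004 + 0.0004 + 0.0004 + 0.0004 + 0.3844 + 0.0009 + 0.0625 + 0.0004 = 0.4498
B_cris = 1 / 0.4498 = 2.2232
Σp_caroᵢ² = 0.17² + 0.05² + 0.02² + 0.02² + 0.38² + 0.02² + 0.32² + 0.02² = 0.0289 + 0.0025 + 0.0004 + 0.0004 + 0.1444 + 0.0004 + 0.1024 + 0.0004 = 0.2798
B_caro = 1 / 0.2798 = 3.5740
Σp_sagrᵢ² = 0.02² + 0.17² + 0.11² + 0.25² + 0.35² + 0.03² + 0.03² + 0.04² = 0.0004 + 0.0289 + 0.0121 + 0.0625 + 0.1225 + 0.0009 + 0.0009 + 0.0016 = 0.2298
B_sagr = 1 / 0.2298 = 4.3516
Highest B → broadest niche (most generalist): Anolis sagrei (B = 4.35).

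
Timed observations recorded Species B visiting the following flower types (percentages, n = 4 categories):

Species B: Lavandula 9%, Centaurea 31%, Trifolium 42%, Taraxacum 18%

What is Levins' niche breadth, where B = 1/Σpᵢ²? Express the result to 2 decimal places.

Convert percentages to proportions (divide by 100).
Σpᵢ² = 0.09² + 0.31² + 0.42² + 0.18² = 0.0081 + 0.0961 + 0.1764 + 0.0324 = 0.3130
B = 1 / 0.3130 = 3.1949

3.19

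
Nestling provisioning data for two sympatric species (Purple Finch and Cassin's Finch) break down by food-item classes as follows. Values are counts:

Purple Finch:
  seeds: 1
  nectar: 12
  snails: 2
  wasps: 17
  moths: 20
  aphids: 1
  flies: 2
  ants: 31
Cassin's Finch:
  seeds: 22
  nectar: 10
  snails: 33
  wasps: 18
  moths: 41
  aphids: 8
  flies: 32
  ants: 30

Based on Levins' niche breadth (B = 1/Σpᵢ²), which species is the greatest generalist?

Proportions for Purple Finch (n=86): 1/86=0.0116, 12/86=0.1395, 2/86=0.0233, 17/86=0.1977, 20/86=0.2326, 1/86=0.0116, 2/86=0.0233, 31/86=0.3605
Proportions for Cassin's Finch (n=194): 22/194=0.1134, 10/194=0.0515, 33/194=0.1701, 18/194=0.0928, 41/194=0.2113, 8/194=0.0412, 32/194=0.1649, 30/194=0.1546
Σp_Purpᵢ² = 0.0116² + 0.1395² + 0.0233² + 0.1977² + 0.2326² + 0.0116² + 0.0233² + 0.3605² = 0.000135 + 0.019460 + 0.000543 + 0.039085 + 0.054103 + 0.000135 + 0.000543 + 0.129960 = 0.243964
B_Purp = 1 / 0.243964 = 4.0990
Σp_Cassᵢ² = 0.1134² + 0.0515² + 0.1701² + 0.0928² + 0.2113² + 0.0412² + 0.1649² + 0.1546² = 0.012860 + 0.002652 + 0.028934 + 0.008612 + 0.044648 + 0.001697 + 0.027192 + 0.023901 = 0.150496
B_Cass = 1 / 0.150496 = 6.6447
Highest B → broadest niche (most generalist): Cassin's Finch (B = 6.64).

Cassin's Finch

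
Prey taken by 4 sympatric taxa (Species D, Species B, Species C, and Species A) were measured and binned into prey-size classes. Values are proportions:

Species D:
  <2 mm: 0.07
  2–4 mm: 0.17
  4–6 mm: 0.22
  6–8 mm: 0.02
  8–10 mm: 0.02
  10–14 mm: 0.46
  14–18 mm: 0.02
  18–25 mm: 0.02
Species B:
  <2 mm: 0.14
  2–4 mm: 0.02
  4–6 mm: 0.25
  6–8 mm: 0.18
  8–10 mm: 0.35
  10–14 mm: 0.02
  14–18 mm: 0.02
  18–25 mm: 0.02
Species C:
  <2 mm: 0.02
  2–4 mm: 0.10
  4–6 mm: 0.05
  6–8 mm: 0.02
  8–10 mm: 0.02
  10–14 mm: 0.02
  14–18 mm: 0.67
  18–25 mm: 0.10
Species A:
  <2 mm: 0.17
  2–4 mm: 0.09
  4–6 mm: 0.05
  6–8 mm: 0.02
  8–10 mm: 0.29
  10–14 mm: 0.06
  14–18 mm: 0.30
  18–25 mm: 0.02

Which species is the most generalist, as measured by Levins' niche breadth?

Σp_Dᵢ² = 0.07² + 0.17² + 0.22² + 0.02² + 0.02² + 0.46² + 0.02² + 0.02² = 0.0049 + 0.0289 + 0.0484 + 0.0004 + 0.0004 + 0.2116 + 0.0004 + 0.0004 = 0.2954
B_D = 1 / 0.2954 = 3.3852
Σp_Bᵢ² = 0.14² + 0.02² + 0.25² + 0.18² + 0.35² + 0.02² + 0.02² + 0.02² = 0.0196 + 0.0004 + 0.0625 + 0.0324 + 0.1225 + 0.0004 + 0.0004 + 0.0004 = 0.2386
B_B = 1 / 0.2386 = 4.1911
Σp_Cᵢ² = 0.02² + 0.10² + 0.05² + 0.02² + 0.02² + 0.02² + 0.67² + 0.10² = 0.0004 + 0.0100 + 0.0025 + 0.0004 + 0.0004 + 0.0004 + 0.4489 + 0.0100 = 0.4730
B_C = 1 / 0.4730 = 2.1142
Σp_Aᵢ² = 0.17² + 0.09² + 0.05² + 0.02² + 0.29² + 0.06² + 0.30² + 0.02² = 0.0289 + 0.0081 + 0.0025 + 0.0004 + 0.0841 + 0.0036 + 0.0900 + 0.0004 = 0.2180
B_A = 1 / 0.2180 = 4.5872
Highest B → broadest niche (most generalist): Species A (B = 4.59).

Species A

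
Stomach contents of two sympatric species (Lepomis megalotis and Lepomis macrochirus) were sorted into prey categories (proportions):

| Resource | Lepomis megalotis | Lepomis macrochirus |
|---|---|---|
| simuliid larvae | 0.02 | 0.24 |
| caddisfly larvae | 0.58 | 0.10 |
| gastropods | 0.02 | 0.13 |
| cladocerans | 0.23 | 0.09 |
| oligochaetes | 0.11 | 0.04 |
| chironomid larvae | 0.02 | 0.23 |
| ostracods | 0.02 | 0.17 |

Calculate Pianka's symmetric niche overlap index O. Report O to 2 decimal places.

Σ p₁ᵢp₂ᵢ = 0.0048 + 0.0580 + 0.0026 + 0.0207 + 0.0044 + 0.0046 + 0.0034 = 0.0985
Σp_1ᵢ² = 0.02² + 0.58² + 0.02² + 0.23² + 0.11² + 0.02² + 0.02² = 0.0004 + 0.3364 + 0.0004 + 0.0529 + 0.0121 + 0.0004 + 0.0004 = 0.4030
Σp_2ᵢ² = 0.24² + 0.10² + 0.13² + 0.09² + 0.04² + 0.23² + 0.17² = 0.0576 + 0.0100 + 0.0169 + 0.0081 + 0.0016 + 0.0529 + 0.0289 = 0.1760
O = 0.0985 / √(0.4030 × 0.1760) = 0.0985 / 0.26632 = 0.3699

0.37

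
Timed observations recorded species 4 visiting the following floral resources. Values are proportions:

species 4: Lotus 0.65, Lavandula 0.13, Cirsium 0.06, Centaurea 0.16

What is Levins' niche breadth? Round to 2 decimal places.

2.13

Σpᵢ² = 0.65² + 0.13² + 0.06² + 0.16² = 0.4225 + 0.0169 + 0.0036 + 0.0256 = 0.4686
B = 1 / 0.4686 = 2.1340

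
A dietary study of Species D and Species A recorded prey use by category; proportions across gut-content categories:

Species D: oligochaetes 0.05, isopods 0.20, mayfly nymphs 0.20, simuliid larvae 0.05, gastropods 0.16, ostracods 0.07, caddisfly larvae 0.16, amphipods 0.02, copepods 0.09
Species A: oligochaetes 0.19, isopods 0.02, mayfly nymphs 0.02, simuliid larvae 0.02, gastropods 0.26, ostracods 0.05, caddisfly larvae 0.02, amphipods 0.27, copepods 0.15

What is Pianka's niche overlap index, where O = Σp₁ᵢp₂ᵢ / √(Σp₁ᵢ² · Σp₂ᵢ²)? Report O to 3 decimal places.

0.492

Σ p₁ᵢp₂ᵢ = 0.0095 + 0.0040 + 0.0040 + 0.0010 + 0.0416 + 0.0035 + 0.0032 + 0.0054 + 0.0135 = 0.0857
Σp_1ᵢ² = 0.05² + 0.20² + 0.20² + 0.05² + 0.16² + 0.07² + 0.16² + 0.02² + 0.09² = 0.0025 + 0.0400 + 0.0400 + 0.0025 + 0.0256 + 0.0049 + 0.0256 + 0.0004 + 0.0081 = 0.1496
Σp_2ᵢ² = 0.19² + 0.02² + 0.02² + 0.02² + 0.26² + 0.05² + 0.02² + 0.27² + 0.15² = 0.0361 + 0.0004 + 0.0004 + 0.0004 + 0.0676 + 0.0025 + 0.0004 + 0.0729 + 0.0225 = 0.2032
O = 0.0857 / √(0.1496 × 0.2032) = 0.0857 / 0.174352 = 0.49153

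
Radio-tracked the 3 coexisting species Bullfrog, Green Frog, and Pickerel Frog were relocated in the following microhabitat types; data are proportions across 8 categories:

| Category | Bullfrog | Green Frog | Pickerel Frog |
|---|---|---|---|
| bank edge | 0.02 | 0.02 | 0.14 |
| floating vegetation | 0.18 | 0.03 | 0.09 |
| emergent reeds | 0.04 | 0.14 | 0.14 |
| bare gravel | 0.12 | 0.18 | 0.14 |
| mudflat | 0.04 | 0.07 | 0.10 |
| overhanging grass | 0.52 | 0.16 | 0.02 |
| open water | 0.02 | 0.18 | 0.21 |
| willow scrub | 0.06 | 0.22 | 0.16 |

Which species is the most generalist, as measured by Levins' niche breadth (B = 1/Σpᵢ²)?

Σp_Bullᵢ² = 0.02² + 0.18² + 0.04² + 0.12² + 0.04² + 0.52² + 0.02² + 0.06² = 0.0004 + 0.0324 + 0.0016 + 0.0144 + 0.0016 + 0.2704 + 0.0004 + 0.0036 = 0.3248
B_Bull = 1 / 0.3248 = 3.0788
Σp_Greeᵢ² = 0.02² + 0.03² + 0.14² + 0.18² + 0.07² + 0.16² + 0.18² + 0.22² = 0.0004 + 0.0009 + 0.0196 + 0.0324 + 0.0049 + 0.0256 + 0.0324 + 0.0484 = 0.1646
B_Gree = 1 / 0.1646 = 6.0753
Σp_Pickᵢ² = 0.14² + 0.09² + 0.14² + 0.14² + 0.10² + 0.02² + 0.21² + 0.16² = 0.0196 + 0.0081 + 0.0196 + 0.0196 + 0.0100 + 0.0004 + 0.0441 + 0.0256 = 0.1470
B_Pick = 1 / 0.1470 = 6.8027
Highest B → broadest niche (most generalist): Pickerel Frog (B = 6.80).

Pickerel Frog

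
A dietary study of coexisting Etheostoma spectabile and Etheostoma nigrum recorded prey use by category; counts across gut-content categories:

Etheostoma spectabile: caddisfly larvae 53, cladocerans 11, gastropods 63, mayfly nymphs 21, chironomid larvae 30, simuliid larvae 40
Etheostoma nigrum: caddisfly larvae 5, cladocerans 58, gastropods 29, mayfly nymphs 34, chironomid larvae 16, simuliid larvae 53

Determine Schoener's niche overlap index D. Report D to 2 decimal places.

Proportions for Etheostoma spectabile (n=218): 53/218=0.2431, 11/218=0.0505, 63/218=0.2890, 21/218=0.0963, 30/218=0.1376, 40/218=0.1835
Proportions for Etheostoma nigrum (n=195): 5/195=0.0256, 58/195=0.2974, 29/195=0.1487, 34/195=0.1744, 16/195=0.0821, 53/195=0.2718
Σ|p₁ᵢ − p₂ᵢ| = 0.2175 + 0.2469 + 0.1403 + 0.0781 + 0.0555 + 0.0883 = 0.8266
D = 1 − ½ × 0.8266 = 1 − 0.41330 = 0.58670

0.59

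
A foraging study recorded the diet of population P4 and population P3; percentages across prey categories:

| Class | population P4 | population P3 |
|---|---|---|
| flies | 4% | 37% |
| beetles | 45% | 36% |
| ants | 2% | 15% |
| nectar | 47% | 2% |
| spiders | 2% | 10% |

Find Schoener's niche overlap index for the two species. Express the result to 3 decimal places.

Convert percentages to proportions (divide by 100).
Σ|p₁ᵢ − p₂ᵢ| = 0.33 + 0.09 + 0.13 + 0.45 + 0.08 = 1.08
D = 1 − ½ × 1.08 = 1 − 0.540 = 0.46000

0.460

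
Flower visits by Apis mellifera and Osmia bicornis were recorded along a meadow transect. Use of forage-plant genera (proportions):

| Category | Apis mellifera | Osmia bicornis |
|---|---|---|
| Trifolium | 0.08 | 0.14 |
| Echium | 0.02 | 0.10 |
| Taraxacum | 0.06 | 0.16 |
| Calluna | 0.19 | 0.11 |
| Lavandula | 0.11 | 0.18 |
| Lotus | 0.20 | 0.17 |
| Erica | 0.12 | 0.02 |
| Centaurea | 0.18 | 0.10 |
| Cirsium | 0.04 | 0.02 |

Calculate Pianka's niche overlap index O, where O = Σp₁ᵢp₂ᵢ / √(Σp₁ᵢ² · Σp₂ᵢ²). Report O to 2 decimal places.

0.83

Σ p₁ᵢp₂ᵢ = 0.0112 + 0.0020 + 0.0096 + 0.0209 + 0.0198 + 0.0340 + 0.0024 + 0.0180 + 0.0008 = 0.1187
Σp_1ᵢ² = 0.08² + 0.02² + 0.06² + 0.19² + 0.11² + 0.20² + 0.12² + 0.18² + 0.04² = 0.0064 + 0.0004 + 0.0036 + 0.0361 + 0.0121 + 0.0400 + 0.0144 + 0.0324 + 0.0016 = 0.1470
Σp_2ᵢ² = 0.14² + 0.10² + 0.16² + 0.11² + 0.18² + 0.17² + 0.02² + 0.10² + 0.02² = 0.0196 + 0.0100 + 0.0256 + 0.0121 + 0.0324 + 0.0289 + 0.0004 + 0.0100 + 0.0004 = 0.1394
O = 0.1187 / √(0.1470 × 0.1394) = 0.1187 / 0.14315 = 0.8292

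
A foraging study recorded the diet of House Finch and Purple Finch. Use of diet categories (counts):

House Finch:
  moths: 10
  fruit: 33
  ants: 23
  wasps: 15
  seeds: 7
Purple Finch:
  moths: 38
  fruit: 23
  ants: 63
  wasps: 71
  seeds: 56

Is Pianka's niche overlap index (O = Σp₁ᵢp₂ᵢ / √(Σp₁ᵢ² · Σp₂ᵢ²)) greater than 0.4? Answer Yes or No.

Proportions for House Finch (n=88): 10/88=0.1136, 33/88=0.3750, 23/88=0.2614, 15/88=0.1705, 7/88=0.0795
Proportions for Purple Finch (n=251): 38/251=0.1514, 23/251=0.0916, 63/251=0.2510, 71/251=0.2829, 56/251=0.2231
Σ p₁ᵢp₂ᵢ = 0.017199 + 0.034350 + 0.065611 + 0.048234 + 0.017736 = 0.183130
Σp_1ᵢ² = 0.1136² + 0.3750² + 0.2614² + 0.1705² + 0.0795² = 0.012905 + 0.140625 + 0.068330 + 0.029070 + 0.006320 = 0.257250
Σp_2ᵢ² = 0.1514² + 0.0916² + 0.2510² + 0.2829² + 0.2231² = 0.022922 + 0.008391 + 0.063001 + 0.080032 + 0.049774 = 0.224120
O = 0.183130 / √(0.257250 × 0.224120) = 0.183130 / 0.2401143 = 0.7627
O = 0.7627 > 0.4 → Yes.

Yes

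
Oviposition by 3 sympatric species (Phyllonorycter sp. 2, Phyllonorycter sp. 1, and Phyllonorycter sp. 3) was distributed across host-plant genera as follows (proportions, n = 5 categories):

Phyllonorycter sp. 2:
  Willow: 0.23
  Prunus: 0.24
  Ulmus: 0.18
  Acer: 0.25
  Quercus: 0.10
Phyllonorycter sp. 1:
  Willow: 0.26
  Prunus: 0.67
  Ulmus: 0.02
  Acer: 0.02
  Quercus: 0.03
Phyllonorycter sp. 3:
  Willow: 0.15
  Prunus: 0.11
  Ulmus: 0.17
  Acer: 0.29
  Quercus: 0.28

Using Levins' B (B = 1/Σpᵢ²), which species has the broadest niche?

Σp_2ᵢ² = 0.23² + 0.24² + 0.18² + 0.25² + 0.10² = 0.0529 + 0.0576 + 0.0324 + 0.0625 + 0.0100 = 0.2154
B_2 = 1 / 0.2154 = 4.6425
Σp_1ᵢ² = 0.26² + 0.67² + 0.02² + 0.02² + 0.03² = 0.0676 + 0.4489 + 0.0004 + 0.0004 + 0.0009 = 0.5182
B_1 = 1 / 0.5182 = 1.9298
Σp_3ᵢ² = 0.15² + 0.11² + 0.17² + 0.29² + 0.28² = 0.0225 + 0.0121 + 0.0289 + 0.0841 + 0.0784 = 0.2260
B_3 = 1 / 0.2260 = 4.4248
Highest B → broadest niche (most generalist): Phyllonorycter sp. 2 (B = 4.64).

Phyllonorycter sp. 2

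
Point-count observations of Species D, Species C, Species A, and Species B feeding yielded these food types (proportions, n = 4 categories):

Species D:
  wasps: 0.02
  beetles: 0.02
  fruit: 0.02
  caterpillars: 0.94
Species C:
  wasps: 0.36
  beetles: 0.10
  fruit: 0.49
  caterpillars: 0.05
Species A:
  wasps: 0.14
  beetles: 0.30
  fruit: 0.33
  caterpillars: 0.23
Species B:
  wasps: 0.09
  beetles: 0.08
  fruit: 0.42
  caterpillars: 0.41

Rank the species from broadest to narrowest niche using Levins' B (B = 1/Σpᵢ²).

Σp_Dᵢ² = 0.02² + 0.02² + 0.02² + 0.94² = 0.0004 + 0.0004 + 0.0004 + 0.8836 = 0.8848
B_D = 1 / 0.8848 = 1.1302
Σp_Cᵢ² = 0.36² + 0.10² + 0.49² + 0.05² = 0.1296 + 0.0100 + 0.2401 + 0.0025 = 0.3822
B_C = 1 / 0.3822 = 2.6164
Σp_Aᵢ² = 0.14² + 0.30² + 0.33² + 0.23² = 0.0196 + 0.0900 + 0.1089 + 0.0529 = 0.2714
B_A = 1 / 0.2714 = 3.6846
Σp_Bᵢ² = 0.09² + 0.08² + 0.42² + 0.41² = 0.0081 + 0.0064 + 0.1764 + 0.1681 = 0.3590
B_B = 1 / 0.3590 = 2.7855
Ranking by B (broadest → narrowest): Species A (3.68) > Species B (2.79) > Species C (2.62) > Species D (1.13)

Species A > Species B > Species C > Species D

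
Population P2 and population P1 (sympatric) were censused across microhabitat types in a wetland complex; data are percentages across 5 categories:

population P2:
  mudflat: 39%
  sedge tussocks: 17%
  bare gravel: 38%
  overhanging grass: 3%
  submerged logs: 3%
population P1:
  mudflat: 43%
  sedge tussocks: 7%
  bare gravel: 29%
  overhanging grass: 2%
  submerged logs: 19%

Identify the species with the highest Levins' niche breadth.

population P1

Convert percentages to proportions (divide by 100).
Σp_P2ᵢ² = 0.39² + 0.17² + 0.38² + 0.03² + 0.03² = 0.1521 + 0.0289 + 0.1444 + 0.0009 + 0.0009 = 0.3272
B_P2 = 1 / 0.3272 = 3.0562
Σp_P1ᵢ² = 0.43² + 0.07² + 0.29² + 0.02² + 0.19² = 0.1849 + 0.0049 + 0.0841 + 0.0004 + 0.0361 = 0.3104
B_P1 = 1 / 0.3104 = 3.2216
Highest B → broadest niche (most generalist): population P1 (B = 3.22).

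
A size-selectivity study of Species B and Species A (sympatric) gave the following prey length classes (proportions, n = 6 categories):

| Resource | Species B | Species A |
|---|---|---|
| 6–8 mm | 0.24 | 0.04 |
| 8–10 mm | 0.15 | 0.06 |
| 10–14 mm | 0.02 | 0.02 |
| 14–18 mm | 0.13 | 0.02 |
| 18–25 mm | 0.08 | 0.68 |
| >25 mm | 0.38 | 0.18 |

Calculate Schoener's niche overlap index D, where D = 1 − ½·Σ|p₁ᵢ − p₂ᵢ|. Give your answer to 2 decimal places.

Σ|p₁ᵢ − p₂ᵢ| = 0.20 + 0.09 + 0.00 + 0.11 + 0.60 + 0.20 = 1.20
D = 1 − ½ × 1.20 = 1 − 0.600 = 0.4000

0.40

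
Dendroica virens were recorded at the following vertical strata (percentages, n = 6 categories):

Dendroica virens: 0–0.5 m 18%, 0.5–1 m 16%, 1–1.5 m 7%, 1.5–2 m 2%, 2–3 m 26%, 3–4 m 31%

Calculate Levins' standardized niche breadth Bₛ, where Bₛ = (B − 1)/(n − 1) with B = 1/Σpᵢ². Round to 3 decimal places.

Convert percentages to proportions (divide by 100).
Σpᵢ² = 0.18² + 0.16² + 0.07² + 0.02² + 0.26² + 0.31² = 0.0324 + 0.0256 + 0.0049 + 0.0004 + 0.0676 + 0.0961 = 0.2270
B = 1 / 0.2270 = 4.40529
Bₛ = (B − 1)/(n − 1) = (4.40529 − 1)/(6 − 1) = 3.40529/5 = 0.68106

0.681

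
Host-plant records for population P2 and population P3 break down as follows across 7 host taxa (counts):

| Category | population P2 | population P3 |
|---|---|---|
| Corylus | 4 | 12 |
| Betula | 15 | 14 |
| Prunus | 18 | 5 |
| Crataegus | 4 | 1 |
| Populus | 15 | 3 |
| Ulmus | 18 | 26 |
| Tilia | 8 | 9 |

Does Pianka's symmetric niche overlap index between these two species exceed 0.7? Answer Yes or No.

Yes

Proportions for population P2 (n=82): 4/82=0.0488, 15/82=0.1829, 18/82=0.2195, 4/82=0.0488, 15/82=0.1829, 18/82=0.2195, 8/82=0.0976
Proportions for population P3 (n=70): 12/70=0.1714, 14/70=0.2000, 5/70=0.0714, 1/70=0.0143, 3/70=0.0429, 26/70=0.3714, 9/70=0.1286
Σ p₁ᵢp₂ᵢ = 0.008364 + 0.036580 + 0.015672 + 0.000698 + 0.007846 + 0.081522 + 0.012551 = 0.163233
Σp_1ᵢ² = 0.0488² + 0.1829² + 0.2195² + 0.0488² + 0.1829² + 0.2195² + 0.0976² = 0.002381 + 0.033452 + 0.048180 + 0.002381 + 0.033452 + 0.048180 + 0.009526 = 0.177552
Σp_2ᵢ² = 0.1714² + 0.2000² + 0.0714² + 0.0143² + 0.0429² + 0.3714² + 0.1286² = 0.029378 + 0.040000 + 0.005098 + 0.000204 + 0.001840 + 0.137938 + 0.016538 = 0.230996
O = 0.163233 / √(0.177552 × 0.230996) = 0.163233 / 0.2025186 = 0.8060
O = 0.8060 > 0.7 → Yes.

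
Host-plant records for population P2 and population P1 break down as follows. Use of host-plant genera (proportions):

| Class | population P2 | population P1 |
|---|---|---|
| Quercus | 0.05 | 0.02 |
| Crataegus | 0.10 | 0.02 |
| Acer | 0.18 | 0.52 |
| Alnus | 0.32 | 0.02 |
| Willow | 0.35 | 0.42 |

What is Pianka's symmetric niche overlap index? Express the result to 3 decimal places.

0.719

Σ p₁ᵢp₂ᵢ = 0.0010 + 0.0020 + 0.0936 + 0.0064 + 0.1470 = 0.2500
Σp_1ᵢ² = 0.05² + 0.10² + 0.18² + 0.32² + 0.35² = 0.0025 + 0.0100 + 0.0324 + 0.1024 + 0.1225 = 0.2698
Σp_2ᵢ² = 0.02² + 0.02² + 0.52² + 0.02² + 0.42² = 0.0004 + 0.0004 + 0.2704 + 0.0004 + 0.1764 = 0.4480
O = 0.2500 / √(0.2698 × 0.4480) = 0.2500 / 0.347664 = 0.71909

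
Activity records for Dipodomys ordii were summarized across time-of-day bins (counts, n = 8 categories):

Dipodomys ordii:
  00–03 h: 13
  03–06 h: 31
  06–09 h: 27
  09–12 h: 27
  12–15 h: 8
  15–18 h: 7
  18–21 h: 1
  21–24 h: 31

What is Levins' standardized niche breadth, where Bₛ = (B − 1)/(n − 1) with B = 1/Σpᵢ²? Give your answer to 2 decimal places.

0.68

Proportions for Dipodomys ordii (n=145): 13/145=0.0897, 31/145=0.2138, 27/145=0.1862, 27/145=0.1862, 8/145=0.0552, 7/145=0.0483, 1/145=0.0069, 31/145=0.2138
Σpᵢ² = 0.0897² + 0.2138² + 0.1862² + 0.1862² + 0.0552² + 0.0483² + 0.0069² + 0.2138² = 0.008046 + 0.045710 + 0.034670 + 0.034670 + 0.003047 + 0.002333 + 0.000048 + 0.045710 = 0.174234
B = 1 / 0.174234 = 5.7394
Bₛ = (B − 1)/(n − 1) = (5.7394 − 1)/(8 − 1) = 4.7394/7 = 0.6771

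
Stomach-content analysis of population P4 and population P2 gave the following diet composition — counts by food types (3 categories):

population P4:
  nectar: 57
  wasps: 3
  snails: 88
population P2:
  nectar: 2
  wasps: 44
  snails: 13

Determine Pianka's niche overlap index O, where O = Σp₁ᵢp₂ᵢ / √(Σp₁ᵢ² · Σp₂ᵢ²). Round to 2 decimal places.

Proportions for population P4 (n=148): 57/148=0.3851, 3/148=0.0203, 88/148=0.5946
Proportions for population P2 (n=59): 2/59=0.0339, 44/59=0.7458, 13/59=0.2203
Σ p₁ᵢp₂ᵢ = 0.013055 + 0.015140 + 0.130990 = 0.159185
Σp_1ᵢ² = 0.3851² + 0.0203² + 0.5946² = 0.148302 + 0.000412 + 0.353549 = 0.502263
Σp_2ᵢ² = 0.0339² + 0.7458² + 0.2203² = 0.001149 + 0.556218 + 0.048532 = 0.605899
O = 0.159185 / √(0.502263 × 0.605899) = 0.159185 / 0.5516527 = 0.2886

0.29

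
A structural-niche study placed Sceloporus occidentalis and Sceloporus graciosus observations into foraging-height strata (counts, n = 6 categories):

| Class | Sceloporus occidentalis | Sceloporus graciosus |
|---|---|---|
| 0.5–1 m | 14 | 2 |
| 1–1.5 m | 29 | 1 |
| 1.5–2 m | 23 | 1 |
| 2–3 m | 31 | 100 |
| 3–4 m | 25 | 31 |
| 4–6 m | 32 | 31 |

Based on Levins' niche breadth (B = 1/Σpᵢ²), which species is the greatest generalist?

Sceloporus occidentalis

Proportions for Sceloporus occidentalis (n=154): 14/154=0.0909, 29/154=0.1883, 23/154=0.1494, 31/154=0.2013, 25/154=0.1623, 32/154=0.2078
Proportions for Sceloporus graciosus (n=166): 2/166=0.0120, 1/166=0.0060, 1/166=0.0060, 100/166=0.6024, 31/166=0.1867, 31/166=0.1867
Σp_occiᵢ² = 0.0909² + 0.1883² + 0.1494² + 0.2013² + 0.1623² + 0.2078² = 0.008263 + 0.035457 + 0.022320 + 0.040522 + 0.026341 + 0.043181 = 0.176084
B_occi = 1 / 0.176084 = 5.6791
Σp_gracᵢ² = 0.0120² + 0.0060² + 0.0060² + 0.6024² + 0.1867² + 0.1867² = 0.000144 + 0.000036 + 0.000036 + 0.362886 + 0.034857 + 0.034857 = 0.432816
B_grac = 1 / 0.432816 = 2.3105
Highest B → broadest niche (most generalist): Sceloporus occidentalis (B = 5.68).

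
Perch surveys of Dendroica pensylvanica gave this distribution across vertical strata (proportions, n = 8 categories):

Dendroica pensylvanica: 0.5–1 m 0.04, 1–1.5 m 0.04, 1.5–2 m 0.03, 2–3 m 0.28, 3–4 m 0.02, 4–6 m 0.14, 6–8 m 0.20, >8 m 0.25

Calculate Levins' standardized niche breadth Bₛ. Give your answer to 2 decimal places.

0.55

Σpᵢ² = 0.04² + 0.04² + 0.03² + 0.28² + 0.02² + 0.14² + 0.20² + 0.25² = 0.0016 + 0.0016 + 0.0009 + 0.0784 + 0.0004 + 0.0196 + 0.0400 + 0.0625 = 0.2050
B = 1 / 0.2050 = 4.8780
Bₛ = (B − 1)/(n − 1) = (4.8780 − 1)/(8 − 1) = 3.8780/7 = 0.5540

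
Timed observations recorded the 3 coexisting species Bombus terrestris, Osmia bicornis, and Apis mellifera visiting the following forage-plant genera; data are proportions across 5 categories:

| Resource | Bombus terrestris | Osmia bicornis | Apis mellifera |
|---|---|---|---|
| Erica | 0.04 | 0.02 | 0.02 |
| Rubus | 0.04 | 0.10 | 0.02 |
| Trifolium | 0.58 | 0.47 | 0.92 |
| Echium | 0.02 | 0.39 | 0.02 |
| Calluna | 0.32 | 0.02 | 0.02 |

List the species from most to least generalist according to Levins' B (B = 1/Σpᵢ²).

Σp_terrᵢ² = 0.04² + 0.04² + 0.58² + 0.02² + 0.32² = 0.0016 + 0.0016 + 0.3364 + 0.0004 + 0.1024 = 0.4424
B_terr = 1 / 0.4424 = 2.2604
Σp_bicoᵢ² = 0.02² + 0.10² + 0.47² + 0.39² + 0.02² = 0.0004 + 0.0100 + 0.2209 + 0.1521 + 0.0004 = 0.3838
B_bico = 1 / 0.3838 = 2.6055
Σp_mellᵢ² = 0.02² + 0.02² + 0.92² + 0.02² + 0.02² = 0.0004 + 0.0004 + 0.8464 + 0.0004 + 0.0004 = 0.8480
B_mell = 1 / 0.8480 = 1.1792
Ranking by B (broadest → narrowest): Osmia bicornis (2.61) > Bombus terrestris (2.26) > Apis mellifera (1.18)

Osmia bicornis > Bombus terrestris > Apis mellifera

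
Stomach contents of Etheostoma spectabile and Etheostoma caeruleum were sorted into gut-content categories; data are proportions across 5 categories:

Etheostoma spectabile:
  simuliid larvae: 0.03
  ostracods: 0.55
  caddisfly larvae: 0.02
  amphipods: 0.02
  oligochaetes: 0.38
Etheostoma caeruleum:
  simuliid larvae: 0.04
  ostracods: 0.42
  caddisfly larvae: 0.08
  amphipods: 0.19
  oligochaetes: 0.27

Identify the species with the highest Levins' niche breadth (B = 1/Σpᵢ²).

Etheostoma caeruleum

Σp_specᵢ² = 0.03² + 0.55² + 0.02² + 0.02² + 0.38² = 0.0009 + 0.3025 + 0.0004 + 0.0004 + 0.1444 = 0.4486
B_spec = 1 / 0.4486 = 2.2292
Σp_caerᵢ² = 0.04² + 0.42² + 0.08² + 0.19² + 0.27² = 0.0016 + 0.1764 + 0.0064 + 0.0361 + 0.0729 = 0.2934
B_caer = 1 / 0.2934 = 3.4083
Highest B → broadest niche (most generalist): Etheostoma caeruleum (B = 3.41).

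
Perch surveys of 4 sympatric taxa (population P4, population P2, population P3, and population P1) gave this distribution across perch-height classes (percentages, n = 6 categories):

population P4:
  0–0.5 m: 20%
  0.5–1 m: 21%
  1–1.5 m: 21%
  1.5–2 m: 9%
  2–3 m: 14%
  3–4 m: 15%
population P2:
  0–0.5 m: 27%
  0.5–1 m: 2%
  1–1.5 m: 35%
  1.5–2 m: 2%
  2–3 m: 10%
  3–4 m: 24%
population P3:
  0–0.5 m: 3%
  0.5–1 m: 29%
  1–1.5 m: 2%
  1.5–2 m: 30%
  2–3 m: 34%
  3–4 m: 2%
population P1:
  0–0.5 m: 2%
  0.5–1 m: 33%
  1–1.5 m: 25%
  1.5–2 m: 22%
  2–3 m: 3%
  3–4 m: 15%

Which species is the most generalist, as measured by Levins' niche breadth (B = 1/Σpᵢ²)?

population P4

Convert percentages to proportions (divide by 100).
Σp_P4ᵢ² = 0.20² + 0.21² + 0.21² + 0.09² + 0.14² + 0.15² = 0.0400 + 0.0441 + 0.0441 + 0.0081 + 0.0196 + 0.0225 = 0.1784
B_P4 = 1 / 0.1784 = 5.6054
Σp_P2ᵢ² = 0.27² + 0.02² + 0.35² + 0.02² + 0.10² + 0.24² = 0.0729 + 0.0004 + 0.1225 + 0.0004 + 0.0100 + 0.0576 = 0.2638
B_P2 = 1 / 0.2638 = 3.7908
Σp_P3ᵢ² = 0.03² + 0.29² + 0.02² + 0.30² + 0.34² + 0.02² = 0.0009 + 0.0841 + 0.0004 + 0.0900 + 0.1156 + 0.0004 = 0.2914
B_P3 = 1 / 0.2914 = 3.4317
Σp_P1ᵢ² = 0.02² + 0.33² + 0.25² + 0.22² + 0.03² + 0.15² = 0.0004 + 0.1089 + 0.0625 + 0.0484 + 0.0009 + 0.0225 = 0.2436
B_P1 = 1 / 0.2436 = 4.1051
Highest B → broadest niche (most generalist): population P4 (B = 5.61).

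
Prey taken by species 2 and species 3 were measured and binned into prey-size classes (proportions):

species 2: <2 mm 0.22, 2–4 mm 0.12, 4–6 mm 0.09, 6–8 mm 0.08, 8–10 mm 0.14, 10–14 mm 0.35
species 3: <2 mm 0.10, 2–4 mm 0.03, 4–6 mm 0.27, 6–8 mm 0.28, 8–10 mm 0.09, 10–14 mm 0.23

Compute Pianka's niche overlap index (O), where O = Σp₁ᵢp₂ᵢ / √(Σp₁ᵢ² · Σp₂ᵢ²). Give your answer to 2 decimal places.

0.75

Σ p₁ᵢp₂ᵢ = 0.0220 + 0.0036 + 0.0243 + 0.0224 + 0.0126 + 0.0805 = 0.1654
Σp_1ᵢ² = 0.22² + 0.12² + 0.09² + 0.08² + 0.14² + 0.35² = 0.0484 + 0.0144 + 0.0081 + 0.0064 + 0.0196 + 0.1225 = 0.2194
Σp_2ᵢ² = 0.10² + 0.03² + 0.27² + 0.28² + 0.09² + 0.23² = 0.0100 + 0.0009 + 0.0729 + 0.0784 + 0.0081 + 0.0529 = 0.2232
O = 0.1654 / √(0.2194 × 0.2232) = 0.1654 / 0.22129 = 0.7474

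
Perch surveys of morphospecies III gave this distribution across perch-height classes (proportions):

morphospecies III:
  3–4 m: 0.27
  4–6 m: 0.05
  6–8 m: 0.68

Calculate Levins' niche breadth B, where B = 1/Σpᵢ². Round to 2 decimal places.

1.86

Σpᵢ² = 0.27² + 0.05² + 0.68² = 0.0729 + 0.0025 + 0.4624 = 0.5378
B = 1 / 0.5378 = 1.8594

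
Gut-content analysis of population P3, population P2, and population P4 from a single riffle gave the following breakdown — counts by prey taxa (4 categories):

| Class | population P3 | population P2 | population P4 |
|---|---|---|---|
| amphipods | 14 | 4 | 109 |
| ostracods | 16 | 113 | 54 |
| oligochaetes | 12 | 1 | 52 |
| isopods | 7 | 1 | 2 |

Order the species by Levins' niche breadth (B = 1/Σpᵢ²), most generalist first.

population P3 > population P4 > population P2

Proportions for population P3 (n=49): 14/49=0.2857, 16/49=0.3265, 12/49=0.2449, 7/49=0.1429
Proportions for population P2 (n=119): 4/119=0.0336, 113/119=0.9496, 1/119=0.0084, 1/119=0.0084
Proportions for population P4 (n=217): 109/217=0.5023, 54/217=0.2488, 52/217=0.2396, 2/217=0.0092
Σp_P3ᵢ² = 0.2857² + 0.3265² + 0.2449² + 0.1429² = 0.081624 + 0.106602 + 0.059976 + 0.020420 = 0.268622
B_P3 = 1 / 0.268622 = 3.7227
Σp_P2ᵢ² = 0.0336² + 0.9496² + 0.0084² + 0.0084² = 0.001129 + 0.901740 + 0.000071 + 0.000071 = 0.903011
B_P2 = 1 / 0.903011 = 1.1074
Σp_P4ᵢ² = 0.5023² + 0.2488² + 0.2396² + 0.0092² = 0.252305 + 0.061901 + 0.057408 + 0.000085 = 0.371699
B_P4 = 1 / 0.371699 = 2.6903
Ranking by B (broadest → narrowest): population P3 (3.72) > population P4 (2.69) > population P2 (1.11)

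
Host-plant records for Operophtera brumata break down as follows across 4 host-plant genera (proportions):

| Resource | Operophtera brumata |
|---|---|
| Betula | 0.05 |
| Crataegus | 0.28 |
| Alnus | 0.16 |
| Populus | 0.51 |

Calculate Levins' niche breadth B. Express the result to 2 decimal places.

2.73

Σpᵢ² = 0.05² + 0.28² + 0.16² + 0.51² = 0.0025 + 0.0784 + 0.0256 + 0.2601 = 0.3666
B = 1 / 0.3666 = 2.7278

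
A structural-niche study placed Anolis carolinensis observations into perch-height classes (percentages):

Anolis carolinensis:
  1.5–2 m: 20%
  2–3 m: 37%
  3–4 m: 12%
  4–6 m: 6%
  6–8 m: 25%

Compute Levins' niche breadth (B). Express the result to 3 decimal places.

Convert percentages to proportions (divide by 100).
Σpᵢ² = 0.20² + 0.37² + 0.12² + 0.06² + 0.25² = 0.0400 + 0.1369 + 0.0144 + 0.0036 + 0.0625 = 0.2574
B = 1 / 0.2574 = 3.88500

3.885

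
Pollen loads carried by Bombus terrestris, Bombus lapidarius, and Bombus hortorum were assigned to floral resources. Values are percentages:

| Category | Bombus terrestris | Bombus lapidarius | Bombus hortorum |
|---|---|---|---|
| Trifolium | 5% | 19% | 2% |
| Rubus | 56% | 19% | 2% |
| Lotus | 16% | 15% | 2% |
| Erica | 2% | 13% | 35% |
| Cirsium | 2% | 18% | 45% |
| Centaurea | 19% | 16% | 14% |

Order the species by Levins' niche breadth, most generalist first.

Convert percentages to proportions (divide by 100).
Σp_terrᵢ² = 0.05² + 0.56² + 0.16² + 0.02² + 0.02² + 0.19² = 0.0025 + 0.3136 + 0.0256 + 0.0004 + 0.0004 + 0.0361 = 0.3786
B_terr = 1 / 0.3786 = 2.6413
Σp_lapiᵢ² = 0.19² + 0.19² + 0.15² + 0.13² + 0.18² + 0.16² = 0.0361 + 0.0361 + 0.0225 + 0.0169 + 0.0324 + 0.0256 = 0.1696
B_lapi = 1 / 0.1696 = 5.8962
Σp_hortᵢ² = 0.02² + 0.02² + 0.02² + 0.35² + 0.45² + 0.14² = 0.0004 + 0.0004 + 0.0004 + 0.1225 + 0.2025 + 0.0196 = 0.3458
B_hort = 1 / 0.3458 = 2.8918
Ranking by B (broadest → narrowest): Bombus lapidarius (5.90) > Bombus hortorum (2.89) > Bombus terrestris (2.64)

Bombus lapidarius > Bombus hortorum > Bombus terrestris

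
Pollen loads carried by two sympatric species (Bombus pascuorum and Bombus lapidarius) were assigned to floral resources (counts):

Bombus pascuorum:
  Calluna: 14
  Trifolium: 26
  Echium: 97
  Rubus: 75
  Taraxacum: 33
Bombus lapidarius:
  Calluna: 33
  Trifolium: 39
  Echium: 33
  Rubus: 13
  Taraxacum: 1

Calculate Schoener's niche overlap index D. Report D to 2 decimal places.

Proportions for Bombus pascuorum (n=245): 14/245=0.0571, 26/245=0.1061, 97/245=0.3959, 75/245=0.3061, 33/245=0.1347
Proportions for Bombus lapidarius (n=119): 33/119=0.2773, 39/119=0.3277, 33/119=0.2773, 13/119=0.1092, 1/119=0.0084
Σ|p₁ᵢ − p₂ᵢ| = 0.2202 + 0.2216 + 0.1186 + 0.1969 + 0.1263 = 0.8836
D = 1 − ½ × 0.8836 = 1 − 0.44180 = 0.55820

0.56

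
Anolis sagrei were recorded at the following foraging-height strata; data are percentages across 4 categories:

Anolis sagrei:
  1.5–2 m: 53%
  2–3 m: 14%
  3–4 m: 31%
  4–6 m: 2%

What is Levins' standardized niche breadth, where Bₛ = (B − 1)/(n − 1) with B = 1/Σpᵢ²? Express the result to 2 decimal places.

0.51

Convert percentages to proportions (divide by 100).
Σpᵢ² = 0.53² + 0.14² + 0.31² + 0.02² = 0.2809 + 0.0196 + 0.0961 + 0.0004 = 0.3970
B = 1 / 0.3970 = 2.5189
Bₛ = (B − 1)/(n − 1) = (2.5189 − 1)/(4 − 1) = 1.5189/3 = 0.5063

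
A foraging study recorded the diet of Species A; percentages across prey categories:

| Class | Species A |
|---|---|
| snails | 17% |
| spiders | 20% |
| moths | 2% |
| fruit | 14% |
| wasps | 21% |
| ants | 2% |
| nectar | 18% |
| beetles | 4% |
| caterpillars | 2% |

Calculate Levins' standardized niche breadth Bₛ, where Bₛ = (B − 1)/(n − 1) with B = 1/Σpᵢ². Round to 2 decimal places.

Convert percentages to proportions (divide by 100).
Σpᵢ² = 0.17² + 0.20² + 0.02² + 0.14² + 0.21² + 0.02² + 0.18² + 0.04² + 0.02² = 0.0289 + 0.0400 + 0.0004 + 0.0196 + 0.0441 + 0.0004 + 0.0324 + 0.0016 + 0.0004 = 0.1678
B = 1 / 0.1678 = 5.9595
Bₛ = (B − 1)/(n − 1) = (5.9595 − 1)/(9 − 1) = 4.9595/8 = 0.6199

0.62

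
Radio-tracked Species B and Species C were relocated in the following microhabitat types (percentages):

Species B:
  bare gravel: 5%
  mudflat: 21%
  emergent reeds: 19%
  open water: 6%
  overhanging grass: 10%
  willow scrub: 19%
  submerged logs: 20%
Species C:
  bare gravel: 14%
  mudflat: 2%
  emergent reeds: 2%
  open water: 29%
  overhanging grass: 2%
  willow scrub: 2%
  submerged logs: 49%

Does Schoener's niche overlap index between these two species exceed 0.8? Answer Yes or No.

No

Convert percentages to proportions (divide by 100).
Σ|p₁ᵢ − p₂ᵢ| = 0.09 + 0.19 + 0.17 + 0.23 + 0.08 + 0.17 + 0.29 = 1.22
D = 1 − ½ × 1.22 = 1 − 0.610 = 0.3900
D = 0.3900 < 0.8 → No.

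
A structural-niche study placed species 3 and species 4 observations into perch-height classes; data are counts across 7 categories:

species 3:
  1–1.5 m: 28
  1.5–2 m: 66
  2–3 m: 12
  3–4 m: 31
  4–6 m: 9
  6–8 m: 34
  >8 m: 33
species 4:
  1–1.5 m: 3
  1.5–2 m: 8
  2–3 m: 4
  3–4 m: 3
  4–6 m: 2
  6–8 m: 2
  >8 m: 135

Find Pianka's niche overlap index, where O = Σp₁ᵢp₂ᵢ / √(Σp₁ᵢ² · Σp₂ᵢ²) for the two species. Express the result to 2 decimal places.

0.42

Proportions for species 3 (n=213): 28/213=0.1315, 66/213=0.3099, 12/213=0.0563, 31/213=0.1455, 9/213=0.0423, 34/213=0.1596, 33/213=0.1549
Proportions for species 4 (n=157): 3/157=0.0191, 8/157=0.0510, 4/157=0.0255, 3/157=0.0191, 2/157=0.0127, 2/157=0.0127, 135/157=0.8599
Σ p₁ᵢp₂ᵢ = 0.002512 + 0.015805 + 0.001436 + 0.002779 + 0.000537 + 0.002027 + 0.133199 = 0.158295
Σp_1ᵢ² = 0.1315² + 0.3099² + 0.0563² + 0.1455² + 0.0423² + 0.1596² + 0.1549² = 0.017292 + 0.096038 + 0.003170 + 0.021170 + 0.001789 + 0.025472 + 0.023994 = 0.188925
Σp_2ᵢ² = 0.0191² + 0.0510² + 0.0255² + 0.0191² + 0.0127² + 0.0127² + 0.8599² = 0.000365 + 0.002601 + 0.000650 + 0.000365 + 0.000161 + 0.000161 + 0.739428 = 0.743731
O = 0.158295 / √(0.188925 × 0.743731) = 0.158295 / 0.3748458 = 0.4223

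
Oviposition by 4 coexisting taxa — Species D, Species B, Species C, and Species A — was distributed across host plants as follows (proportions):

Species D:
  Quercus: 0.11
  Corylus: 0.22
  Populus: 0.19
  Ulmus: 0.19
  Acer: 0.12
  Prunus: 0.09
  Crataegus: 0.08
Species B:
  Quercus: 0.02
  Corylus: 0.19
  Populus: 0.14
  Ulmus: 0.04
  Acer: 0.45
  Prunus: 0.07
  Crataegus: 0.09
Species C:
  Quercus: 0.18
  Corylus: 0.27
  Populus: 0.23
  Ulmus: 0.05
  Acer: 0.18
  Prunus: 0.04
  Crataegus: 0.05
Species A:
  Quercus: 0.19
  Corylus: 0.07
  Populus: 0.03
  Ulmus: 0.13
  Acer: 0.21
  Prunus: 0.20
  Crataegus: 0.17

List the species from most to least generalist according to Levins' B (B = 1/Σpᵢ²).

Species D > Species A > Species C > Species B

Σp_Dᵢ² = 0.11² + 0.22² + 0.19² + 0.19² + 0.12² + 0.09² + 0.08² = 0.0121 + 0.0484 + 0.0361 + 0.0361 + 0.0144 + 0.0081 + 0.0064 = 0.1616
B_D = 1 / 0.1616 = 6.1881
Σp_Bᵢ² = 0.02² + 0.19² + 0.14² + 0.04² + 0.45² + 0.07² + 0.09² = 0.0004 + 0.0361 + 0.0196 + 0.0016 + 0.2025 + 0.0049 + 0.0081 = 0.2732
B_B = 1 / 0.2732 = 3.6603
Σp_Cᵢ² = 0.18² + 0.27² + 0.23² + 0.05² + 0.18² + 0.04² + 0.05² = 0.0324 + 0.0729 + 0.0529 + 0.0025 + 0.0324 + 0.0016 + 0.0025 = 0.1972
B_C = 1 / 0.1972 = 5.0710
Σp_Aᵢ² = 0.19² + 0.07² + 0.03² + 0.13² + 0.21² + 0.20² + 0.17² = 0.0361 + 0.0049 + 0.0009 + 0.0169 + 0.0441 + 0.0400 + 0.0289 = 0.1718
B_A = 1 / 0.1718 = 5.8207
Ranking by B (broadest → narrowest): Species D (6.19) > Species A (5.82) > Species C (5.07) > Species B (3.66)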